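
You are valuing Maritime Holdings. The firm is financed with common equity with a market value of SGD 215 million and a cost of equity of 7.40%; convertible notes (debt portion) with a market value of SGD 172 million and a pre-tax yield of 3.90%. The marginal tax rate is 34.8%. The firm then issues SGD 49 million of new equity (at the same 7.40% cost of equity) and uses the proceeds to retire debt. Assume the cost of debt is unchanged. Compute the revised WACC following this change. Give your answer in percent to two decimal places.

5.86%

After the change:
Total capital V = 264 + 123 = 387.
Equity: weight = 264/387 = 0.6822; cost = 7.4%.
Convertible notes (debt portion): weight = 123/387 = 0.3178; after-tax cost = 3.9% × (1 − 34.8%) = 2.5428%.
WACC = 0.6822 × 7.4000% + 0.3178 × 2.5428% = 5.8562%.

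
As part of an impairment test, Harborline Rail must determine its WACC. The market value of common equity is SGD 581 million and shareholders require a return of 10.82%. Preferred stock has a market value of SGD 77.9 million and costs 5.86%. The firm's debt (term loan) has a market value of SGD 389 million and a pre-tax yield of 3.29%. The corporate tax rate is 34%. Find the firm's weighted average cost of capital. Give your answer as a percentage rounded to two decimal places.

7.24%

Total capital V = 581 + 77.9 + 389 = 1047.9.
Equity: weight = 581/1047.9 = 0.5544; cost = 10.82%.
Preferred: weight = 77.9/1047.9 = 0.0743; cost = 5.86%.
Term loan: weight = 389/1047.9 = 0.3712; after-tax cost = 3.29% × (1 − 34%) = 2.1714%.
WACC = 0.5544 × 10.8200% + 0.0743 × 5.8600% + 0.3712 × 2.1714% = 7.2408%.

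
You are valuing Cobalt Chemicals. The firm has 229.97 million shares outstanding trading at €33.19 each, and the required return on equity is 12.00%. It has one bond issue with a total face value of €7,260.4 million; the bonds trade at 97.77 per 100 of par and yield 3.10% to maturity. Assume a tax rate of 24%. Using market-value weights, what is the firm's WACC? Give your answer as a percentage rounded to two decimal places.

Market value of equity E = 33.19 × 229.97m = 7632.7043m. Market value of debt D = 7260.4m × 97.77/100 = 7098.49308m.
Total capital V = 7632.7043 + 7098.49308 = 14731.19738.
Equity: weight = 7632.7043/14731.19738 = 0.5181; cost = 12%.
Bonds outstanding: weight = 7098.49308/14731.19738 = 0.4819; after-tax cost = 3.1% × (1 − 24%) = 2.3560%.
WACC = 0.5181 × 12.0000% + 0.4819 × 2.3560% = 7.3529%.

7.35%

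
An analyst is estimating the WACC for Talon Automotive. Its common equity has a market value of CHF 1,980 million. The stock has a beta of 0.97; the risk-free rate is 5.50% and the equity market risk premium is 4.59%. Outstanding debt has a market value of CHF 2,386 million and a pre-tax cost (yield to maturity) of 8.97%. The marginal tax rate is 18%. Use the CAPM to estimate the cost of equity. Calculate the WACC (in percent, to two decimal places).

8.53%

Cost of equity via CAPM: Re = 5.5% + 0.97 × 4.59% = 9.9523%.
Total capital V = 1980 + 2386 = 4366.
Equity: weight = 1980/4366 = 0.4535; cost = 9.9523%.
Debt: weight = 2386/4366 = 0.5465; after-tax cost = 8.97% × (1 − 18%) = 7.3554%.
WACC = 0.4535 × 9.9523% + 0.5465 × 7.3554% = 8.5331%.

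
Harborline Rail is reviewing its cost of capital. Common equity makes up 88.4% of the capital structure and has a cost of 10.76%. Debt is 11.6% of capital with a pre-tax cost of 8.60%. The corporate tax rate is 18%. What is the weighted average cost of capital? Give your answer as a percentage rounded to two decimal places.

After-tax cost of debt = 8.6% × (1 − 18%) = 7.0520%.
WACC = 0.884 × 10.7600% + 0.116 × 7.0520% = 10.3299%.

10.33%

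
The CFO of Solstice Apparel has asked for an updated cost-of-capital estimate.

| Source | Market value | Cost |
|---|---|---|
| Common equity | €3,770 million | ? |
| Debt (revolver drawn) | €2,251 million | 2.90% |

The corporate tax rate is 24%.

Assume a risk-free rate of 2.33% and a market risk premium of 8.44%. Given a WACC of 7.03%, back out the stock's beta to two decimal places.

Total capital V = 3770 + 2251 = 6021.
Equity weight = 3770/6021 = 0.6261.
Revolver drawn weight = 2251/6021 = 0.3739.
Debt contribution = 0.3739 × 2.9% × (1 − 24%) = 0.8240%.
Required equity contribution = 7.03% − 0.8240% = 6.2060%  ⇒  Re = 9.9115%.
CAPM: 9.9115% = 2.33% + β × 8.44%  ⇒  β = 0.8983.

0.90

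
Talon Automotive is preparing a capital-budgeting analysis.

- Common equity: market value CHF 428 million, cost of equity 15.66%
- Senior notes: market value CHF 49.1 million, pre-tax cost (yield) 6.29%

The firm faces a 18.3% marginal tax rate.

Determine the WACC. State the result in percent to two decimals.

Total capital V = 428 + 49.1 = 477.1.
Equity: weight = 428/477.1 = 0.8971; cost = 15.66%.
Senior notes: weight = 49.1/477.1 = 0.1029; after-tax cost = 6.29% × (1 − 18.3%) = 5.1389%.
WACC = 0.8971 × 15.6600% + 0.1029 × 5.1389% = 14.5772%.

14.58%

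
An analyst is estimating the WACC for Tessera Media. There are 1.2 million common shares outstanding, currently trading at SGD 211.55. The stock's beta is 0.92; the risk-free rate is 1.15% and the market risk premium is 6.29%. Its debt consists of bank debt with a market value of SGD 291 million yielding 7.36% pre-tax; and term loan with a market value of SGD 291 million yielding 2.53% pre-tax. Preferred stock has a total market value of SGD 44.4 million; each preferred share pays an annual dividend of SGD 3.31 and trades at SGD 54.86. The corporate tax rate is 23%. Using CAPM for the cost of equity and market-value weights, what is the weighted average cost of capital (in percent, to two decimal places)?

4.82%

Cost of equity via CAPM: Re = 1.15% + 0.92 × 6.29% = 6.9368%.
Cost of preferred: Rp = 3.31 / 54.86 = 6.0335%.
Market value of equity E = 211.55 × 1.2m = 253.86m.
Total capital V = 253.86 + 44.4 + 291 + 291 = 880.26.
Equity: weight = 253.86/880.26 = 0.2884; cost = 6.9368%.
Preferred: weight = 44.4/880.26 = 0.0504; cost = 6.0335%.
Bank debt: weight = 291/880.26 = 0.3306; after-tax cost = 7.36% × (1 − 23%) = 5.6672%.
Term loan: weight = 291/880.26 = 0.3306; after-tax cost = 2.53% × (1 − 23%) = 1.9481%.
WACC = 0.2884 × 6.9368% + 0.0504 × 6.0335% + 0.3306 × 5.6672% + 0.3306 × 1.9481% = 4.8223%.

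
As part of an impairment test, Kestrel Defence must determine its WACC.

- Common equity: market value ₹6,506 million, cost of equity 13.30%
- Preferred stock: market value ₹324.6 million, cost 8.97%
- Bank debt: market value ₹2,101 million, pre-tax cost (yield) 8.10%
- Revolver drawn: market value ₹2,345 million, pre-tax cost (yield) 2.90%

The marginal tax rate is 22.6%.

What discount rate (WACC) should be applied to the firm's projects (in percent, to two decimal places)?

Total capital V = 6506 + 324.6 + 2101 + 2345 = 11276.6.
Equity: weight = 6506/11276.6 = 0.5769; cost = 13.3%.
Preferred: weight = 324.6/11276.6 = 0.0288; cost = 8.97%.
Bank debt: weight = 2101/11276.6 = 0.1863; after-tax cost = 8.1% × (1 − 22.6%) = 6.2694%.
Revolver drawn: weight = 2345/11276.6 = 0.2080; after-tax cost = 2.9% × (1 − 22.6%) = 2.2446%.
WACC = 0.5769 × 13.3000% + 0.0288 × 8.9700% + 0.1863 × 6.2694% + 0.2080 × 2.2446% = 9.5665%.

9.57%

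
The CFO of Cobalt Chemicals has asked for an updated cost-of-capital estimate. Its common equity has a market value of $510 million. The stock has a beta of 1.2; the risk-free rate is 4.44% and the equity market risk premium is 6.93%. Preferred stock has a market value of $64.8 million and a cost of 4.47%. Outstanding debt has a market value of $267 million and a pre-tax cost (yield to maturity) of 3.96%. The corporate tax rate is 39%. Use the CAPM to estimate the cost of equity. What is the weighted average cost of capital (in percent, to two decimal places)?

8.84%

Cost of equity via CAPM: Re = 4.44% + 1.2 × 6.93% = 12.7560%.
Total capital V = 510 + 64.8 + 267 = 841.8.
Equity: weight = 510/841.8 = 0.6058; cost = 12.756%.
Preferred: weight = 64.8/841.8 = 0.0770; cost = 4.47%.
Debt: weight = 267/841.8 = 0.3172; after-tax cost = 3.96% × (1 − 39%) = 2.4156%.
WACC = 0.6058 × 12.7560% + 0.0770 × 4.4700% + 0.3172 × 2.4156% = 8.8384%.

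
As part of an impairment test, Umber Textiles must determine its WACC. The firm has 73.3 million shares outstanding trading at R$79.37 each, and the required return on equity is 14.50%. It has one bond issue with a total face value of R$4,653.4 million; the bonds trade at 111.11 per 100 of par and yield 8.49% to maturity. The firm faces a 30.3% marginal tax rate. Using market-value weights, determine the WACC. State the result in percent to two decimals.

Market value of equity E = 79.37 × 73.3m = 5817.821m. Market value of debt D = 4653.4m × 111.11/100 = 5170.39274m.
Total capital V = 5817.821 + 5170.39274 = 10988.21374.
Equity: weight = 5817.821/10988.21374 = 0.5295; cost = 14.5%.
Bonds outstanding: weight = 5170.39274/10988.21374 = 0.4705; after-tax cost = 8.49% × (1 − 30.3%) = 5.9175%.
WACC = 0.5295 × 14.5000% + 0.4705 × 5.9175% = 10.4616%.

10.46%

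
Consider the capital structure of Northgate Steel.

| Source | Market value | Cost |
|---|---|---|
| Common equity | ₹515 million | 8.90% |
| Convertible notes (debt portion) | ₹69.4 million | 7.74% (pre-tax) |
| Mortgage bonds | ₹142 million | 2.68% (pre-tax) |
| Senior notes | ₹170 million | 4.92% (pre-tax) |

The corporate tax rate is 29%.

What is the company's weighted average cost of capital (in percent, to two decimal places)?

Total capital V = 515 + 69.4 + 142 + 170 = 896.4.
Equity: weight = 515/896.4 = 0.5745; cost = 8.9%.
Convertible notes (debt portion): weight = 69.4/896.4 = 0.0774; after-tax cost = 7.74% × (1 − 29%) = 5.4954%.
Mortgage bonds: weight = 142/896.4 = 0.1584; after-tax cost = 2.68% × (1 − 29%) = 1.9028%.
Senior notes: weight = 170/896.4 = 0.1896; after-tax cost = 4.92% × (1 − 29%) = 3.4932%.
WACC = 0.5745 × 8.9000% + 0.0774 × 5.4954% + 0.1584 × 1.9028% + 0.1896 × 3.4932% = 6.5026%.

6.50%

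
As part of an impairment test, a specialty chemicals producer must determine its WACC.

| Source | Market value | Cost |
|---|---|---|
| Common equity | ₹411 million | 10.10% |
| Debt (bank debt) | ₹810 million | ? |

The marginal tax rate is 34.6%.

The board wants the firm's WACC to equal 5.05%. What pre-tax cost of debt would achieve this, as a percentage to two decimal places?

3.80%

Total capital V = 411 + 810 = 1221.
Equity weight = 411/1221 = 0.3366.
Bank debt weight = 810/1221 = 0.6634.
Equity contribution = 0.3366 × 10.1% = 3.3998%.
Remaining for debt = 5.05% − 3.3998% = 1.6502%.
Rd × (1 − 34.6%) × 0.6634 = 1.6502%  ⇒  Rd = 3.8037%.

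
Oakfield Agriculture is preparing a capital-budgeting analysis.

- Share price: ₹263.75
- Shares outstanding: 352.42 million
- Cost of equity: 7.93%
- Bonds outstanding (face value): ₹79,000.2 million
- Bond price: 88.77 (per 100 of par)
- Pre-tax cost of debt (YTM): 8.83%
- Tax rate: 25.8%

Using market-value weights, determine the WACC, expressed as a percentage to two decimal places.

Market value of equity E = 263.75 × 352.42m = 92950.775m. Market value of debt D = 79000.2m × 88.77/100 = 70128.47754m.
Total capital V = 92950.775 + 70128.47754 = 163079.25254.
Equity: weight = 92950.775/163079.25254 = 0.5700; cost = 7.93%.
Bonds outstanding: weight = 70128.47754/163079.25254 = 0.4300; after-tax cost = 8.83% × (1 − 25.8%) = 6.5519%.
WACC = 0.5700 × 7.9300% + 0.4300 × 6.5519% = 7.3374%.

7.34%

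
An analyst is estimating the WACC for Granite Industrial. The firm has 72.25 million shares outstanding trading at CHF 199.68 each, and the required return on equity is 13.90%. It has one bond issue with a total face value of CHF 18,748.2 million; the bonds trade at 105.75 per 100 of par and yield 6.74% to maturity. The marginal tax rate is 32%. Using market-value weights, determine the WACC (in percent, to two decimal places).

Market value of equity E = 199.68 × 72.25m = 14426.88m. Market value of debt D = 18748.2m × 105.75/100 = 19826.2215m.
Total capital V = 14426.88 + 19826.2215 = 34253.1015.
Equity: weight = 14426.88/34253.1015 = 0.4212; cost = 13.9%.
Bonds outstanding: weight = 19826.2215/34253.1015 = 0.5788; after-tax cost = 6.74% × (1 − 32%) = 4.5832%.
WACC = 0.4212 × 13.9000% + 0.5788 × 4.5832% = 8.5073%.

8.51%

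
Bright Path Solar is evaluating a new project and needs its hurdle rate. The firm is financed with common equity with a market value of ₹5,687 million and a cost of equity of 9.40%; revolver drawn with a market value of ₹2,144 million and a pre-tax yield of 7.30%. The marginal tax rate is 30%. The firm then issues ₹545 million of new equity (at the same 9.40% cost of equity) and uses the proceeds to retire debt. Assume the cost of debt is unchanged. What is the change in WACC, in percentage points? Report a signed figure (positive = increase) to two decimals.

+0.30 pp

Current WACC:
Total capital V = 5687 + 2144 = 7831.
Equity: weight = 5687/7831 = 0.7262; cost = 9.4%.
Revolver drawn: weight = 2144/7831 = 0.2738; after-tax cost = 7.3% × (1 − 30%) = 5.1100%.
WACC = 0.7262 × 9.4000% + 0.2738 × 5.1100% = 8.2255%.
After the change:
Total capital V = 6232 + 1599 = 7831.
Equity: weight = 6232/7831 = 0.7958; cost = 9.4%.
Revolver drawn: weight = 1599/7831 = 0.2042; after-tax cost = 7.3% × (1 − 30%) = 5.1100%.
WACC = 0.7958 × 9.4000% + 0.2042 × 5.1100% = 8.5240%.
Change in WACC = 8.5240% − 8.2255% = 0.2986 pp.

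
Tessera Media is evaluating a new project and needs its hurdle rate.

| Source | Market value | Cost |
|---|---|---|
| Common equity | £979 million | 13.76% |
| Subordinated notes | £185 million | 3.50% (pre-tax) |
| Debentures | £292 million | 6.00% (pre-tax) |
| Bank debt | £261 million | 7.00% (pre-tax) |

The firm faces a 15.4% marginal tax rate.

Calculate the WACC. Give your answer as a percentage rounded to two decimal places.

Total capital V = 979 + 185 + 292 + 261 = 1717.
Equity: weight = 979/1717 = 0.5702; cost = 13.76%.
Subordinated notes: weight = 185/1717 = 0.1077; after-tax cost = 3.5% × (1 − 15.4%) = 2.9610%.
Debentures: weight = 292/1717 = 0.1701; after-tax cost = 6% × (1 − 15.4%) = 5.0760%.
Bank debt: weight = 261/1717 = 0.1520; after-tax cost = 7% × (1 − 15.4%) = 5.9220%.
WACC = 0.5702 × 13.7600% + 0.1077 × 2.9610% + 0.1701 × 5.0760% + 0.1520 × 5.9220% = 9.9282%.

9.93%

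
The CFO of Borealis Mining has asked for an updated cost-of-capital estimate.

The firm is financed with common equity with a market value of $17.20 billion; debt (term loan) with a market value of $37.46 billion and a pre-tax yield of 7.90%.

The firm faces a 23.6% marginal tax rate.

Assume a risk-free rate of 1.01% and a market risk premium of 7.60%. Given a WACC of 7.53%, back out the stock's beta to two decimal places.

Total capital V = 17.2 + 37.46 = 54.66.
Equity weight = 17.2/54.66 = 0.3147.
Term loan weight = 37.46/54.66 = 0.6853.
Debt contribution = 0.6853 × 7.9% × (1 − 23.6%) = 4.1364%.
Required equity contribution = 7.53% − 4.1364% = 3.3936%  ⇒  Re = 10.7847%.
CAPM: 10.7847% = 1.01% + β × 7.6%  ⇒  β = 1.2861.

1.29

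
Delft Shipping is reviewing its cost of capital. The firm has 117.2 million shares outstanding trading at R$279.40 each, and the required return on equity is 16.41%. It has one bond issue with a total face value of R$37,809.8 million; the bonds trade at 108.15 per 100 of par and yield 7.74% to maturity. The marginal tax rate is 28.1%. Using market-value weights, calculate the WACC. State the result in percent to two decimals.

Market value of equity E = 279.4 × 117.2m = 32745.68m. Market value of debt D = 37809.8m × 108.15/100 = 40891.2987m.
Total capital V = 32745.68 + 40891.2987 = 73636.9787.
Equity: weight = 32745.68/73636.9787 = 0.4447; cost = 16.41%.
Bonds outstanding: weight = 40891.2987/73636.9787 = 0.5553; after-tax cost = 7.74% × (1 − 28.1%) = 5.5651%.
WACC = 0.4447 × 16.4100% + 0.5553 × 5.5651% = 10.3877%.

10.39%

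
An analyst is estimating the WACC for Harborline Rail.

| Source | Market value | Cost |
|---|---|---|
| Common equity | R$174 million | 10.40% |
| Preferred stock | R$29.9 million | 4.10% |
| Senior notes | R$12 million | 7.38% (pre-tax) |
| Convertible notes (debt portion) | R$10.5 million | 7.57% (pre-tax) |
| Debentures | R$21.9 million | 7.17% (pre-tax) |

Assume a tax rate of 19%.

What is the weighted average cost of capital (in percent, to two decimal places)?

8.84%

Total capital V = 174 + 29.9 + 12 + 10.5 + 21.9 = 248.3.
Equity: weight = 174/248.3 = 0.7008; cost = 10.4%.
Preferred: weight = 29.9/248.3 = 0.1204; cost = 4.1%.
Senior notes: weight = 12/248.3 = 0.0483; after-tax cost = 7.38% × (1 − 19%) = 5.9778%.
Convertible notes (debt portion): weight = 10.5/248.3 = 0.0423; after-tax cost = 7.57% × (1 − 19%) = 6.1317%.
Debentures: weight = 21.9/248.3 = 0.0882; after-tax cost = 7.17% × (1 − 19%) = 5.8077%.
WACC = 0.7008 × 10.4000% + 0.1204 × 4.1000% + 0.0483 × 5.9778% + 0.0423 × 6.1317% + 0.0882 × 5.8077% = 8.8421%.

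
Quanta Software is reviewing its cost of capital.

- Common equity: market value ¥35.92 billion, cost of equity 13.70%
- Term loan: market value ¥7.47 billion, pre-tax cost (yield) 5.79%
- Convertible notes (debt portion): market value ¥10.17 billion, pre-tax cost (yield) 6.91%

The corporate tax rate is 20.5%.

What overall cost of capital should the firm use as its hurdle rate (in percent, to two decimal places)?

Total capital V = 35.92 + 7.47 + 10.17 = 53.56.
Equity: weight = 35.92/53.56 = 0.6706; cost = 13.7%.
Term loan: weight = 7.47/53.56 = 0.1395; after-tax cost = 5.79% × (1 − 20.5%) = 4.6031%.
Convertible notes (debt portion): weight = 10.17/53.56 = 0.1899; after-tax cost = 6.91% × (1 − 20.5%) = 5.4935%.
WACC = 0.6706 × 13.7000% + 0.1395 × 4.6031% + 0.1899 × 5.4935% = 10.8730%.

10.87%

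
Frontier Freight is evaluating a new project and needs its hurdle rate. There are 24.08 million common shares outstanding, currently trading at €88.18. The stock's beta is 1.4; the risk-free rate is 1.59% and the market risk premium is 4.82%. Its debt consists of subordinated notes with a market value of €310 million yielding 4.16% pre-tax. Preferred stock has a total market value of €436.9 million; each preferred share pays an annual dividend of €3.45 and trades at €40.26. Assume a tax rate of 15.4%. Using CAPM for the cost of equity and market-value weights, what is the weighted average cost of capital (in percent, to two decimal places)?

7.85%

Cost of equity via CAPM: Re = 1.59% + 1.4 × 4.82% = 8.3380%.
Cost of preferred: Rp = 3.45 / 40.26 = 8.5693%.
Market value of equity E = 88.18 × 24.08m = 2123.3744m.
Total capital V = 2123.3744 + 436.9 + 310 = 2870.2744.
Equity: weight = 2123.3744/2870.2744 = 0.7398; cost = 8.338%.
Preferred: weight = 436.9/2870.2744 = 0.1522; cost = 8.5693%.
Subordinated notes: weight = 310/2870.2744 = 0.1080; after-tax cost = 4.16% × (1 − 15.4%) = 3.5194%.
WACC = 0.7398 × 8.3380% + 0.1522 × 8.5693% + 0.1080 × 3.5194% = 7.8528%.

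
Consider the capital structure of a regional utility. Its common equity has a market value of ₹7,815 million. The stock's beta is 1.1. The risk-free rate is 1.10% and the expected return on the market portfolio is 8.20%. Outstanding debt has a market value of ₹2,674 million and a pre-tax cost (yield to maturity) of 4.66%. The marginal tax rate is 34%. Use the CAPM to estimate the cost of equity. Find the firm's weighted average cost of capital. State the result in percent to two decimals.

Market risk premium = 8.2% − 1.1% = 7.1%.
Cost of equity via CAPM: Re = 1.1% + 1.1 × 7.1% = 8.9100%.
Total capital V = 7815 + 2674 = 10489.
Equity: weight = 7815/10489 = 0.7451; cost = 8.91%.
Debt: weight = 2674/10489 = 0.2549; after-tax cost = 4.66% × (1 − 34%) = 3.0756%.
WACC = 0.7451 × 8.9100% + 0.2549 × 3.0756% = 7.4226%.

7.42%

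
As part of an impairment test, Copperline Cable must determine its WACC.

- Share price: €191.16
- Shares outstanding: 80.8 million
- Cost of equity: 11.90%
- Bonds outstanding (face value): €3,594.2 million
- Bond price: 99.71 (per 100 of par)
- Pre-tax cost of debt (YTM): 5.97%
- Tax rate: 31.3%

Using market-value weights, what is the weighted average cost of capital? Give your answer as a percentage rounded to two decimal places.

10.43%

Market value of equity E = 191.16 × 80.8m = 15445.728m. Market value of debt D = 3594.2m × 99.71/100 = 3583.77682m.
Total capital V = 15445.728 + 3583.77682 = 19029.50482.
Equity: weight = 15445.728/19029.50482 = 0.8117; cost = 11.9%.
Bonds outstanding: weight = 3583.77682/19029.50482 = 0.1883; after-tax cost = 5.97% × (1 − 31.3%) = 4.1014%.
WACC = 0.8117 × 11.9000% + 0.1883 × 4.1014% = 10.4313%.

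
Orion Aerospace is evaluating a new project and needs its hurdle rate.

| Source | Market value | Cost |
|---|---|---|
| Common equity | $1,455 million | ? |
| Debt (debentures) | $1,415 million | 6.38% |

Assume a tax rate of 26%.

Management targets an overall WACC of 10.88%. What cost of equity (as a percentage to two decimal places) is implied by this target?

16.87%

Total capital V = 1455 + 1415 = 2870.
Equity weight = 1455/2870 = 0.5070.
Debentures weight = 1415/2870 = 0.4930.
Debt contribution = 0.4930 × 6.38% × (1 − 26%) = 2.3277%.
Required equity contribution = 10.88% − 2.3277% = 8.5523%.
Re = 8.5523% / 0.5070 = 16.8695%.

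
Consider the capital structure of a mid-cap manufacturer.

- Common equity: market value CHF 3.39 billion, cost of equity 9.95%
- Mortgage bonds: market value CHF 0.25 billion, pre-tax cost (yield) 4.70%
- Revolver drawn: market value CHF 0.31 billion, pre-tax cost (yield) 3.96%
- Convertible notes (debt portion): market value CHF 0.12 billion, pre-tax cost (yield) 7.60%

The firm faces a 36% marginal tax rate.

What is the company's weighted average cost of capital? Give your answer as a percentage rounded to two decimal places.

8.81%

Total capital V = 3.39 + 0.25 + 0.31 + 0.12 = 4.07.
Equity: weight = 3.39/4.07 = 0.8329; cost = 9.95%.
Mortgage bonds: weight = 0.25/4.07 = 0.0614; after-tax cost = 4.7% × (1 − 36%) = 3.0080%.
Revolver drawn: weight = 0.31/4.07 = 0.0762; after-tax cost = 3.96% × (1 − 36%) = 2.5344%.
Convertible notes (debt portion): weight = 0.12/4.07 = 0.0295; after-tax cost = 7.6% × (1 − 36%) = 4.8640%.
WACC = 0.8329 × 9.9500% + 0.0614 × 3.0080% + 0.0762 × 2.5344% + 0.0295 × 4.8640% = 8.8088%.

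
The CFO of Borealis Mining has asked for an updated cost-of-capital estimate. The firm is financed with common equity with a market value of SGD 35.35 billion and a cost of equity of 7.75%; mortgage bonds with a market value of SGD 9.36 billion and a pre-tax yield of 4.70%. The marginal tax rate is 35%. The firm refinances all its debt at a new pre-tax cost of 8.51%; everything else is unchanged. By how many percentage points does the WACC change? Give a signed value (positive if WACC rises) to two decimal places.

+0.52 pp

Current WACC:
Total capital V = 35.35 + 9.36 = 44.71.
Equity: weight = 35.35/44.71 = 0.7907; cost = 7.75%.
Mortgage bonds: weight = 9.36/44.71 = 0.2093; after-tax cost = 4.7% × (1 − 35%) = 3.0550%.
WACC = 0.7907 × 7.7500% + 0.2093 × 3.0550% = 6.7671%.
After the change:
Total capital V = 35.35 + 9.36 = 44.71.
Equity: weight = 35.35/44.71 = 0.7907; cost = 7.75%.
Mortgage bonds: weight = 9.36/44.71 = 0.2093; after-tax cost = 8.51% × (1 − 35%) = 5.5315%.
WACC = 0.7907 × 7.7500% + 0.2093 × 5.5315% = 7.2856%.
Change in WACC = 7.2856% − 6.7671% = 0.5185 pp.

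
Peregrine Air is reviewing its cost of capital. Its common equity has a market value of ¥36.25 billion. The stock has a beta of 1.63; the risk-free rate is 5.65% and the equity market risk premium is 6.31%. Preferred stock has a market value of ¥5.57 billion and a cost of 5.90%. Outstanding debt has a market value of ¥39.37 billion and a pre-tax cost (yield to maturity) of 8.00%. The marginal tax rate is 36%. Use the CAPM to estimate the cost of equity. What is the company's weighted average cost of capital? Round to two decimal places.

Cost of equity via CAPM: Re = 5.65% + 1.63 × 6.31% = 15.9353%.
Total capital V = 36.25 + 5.57 + 39.37 = 81.19.
Equity: weight = 36.25/81.19 = 0.4465; cost = 15.9353%.
Preferred: weight = 5.57/81.19 = 0.0686; cost = 5.9%.
Debt: weight = 39.37/81.19 = 0.4849; after-tax cost = 8% × (1 − 36%) = 5.1200%.
WACC = 0.4465 × 15.9353% + 0.0686 × 5.9000% + 0.4849 × 5.1200% = 10.0024%.

10.00%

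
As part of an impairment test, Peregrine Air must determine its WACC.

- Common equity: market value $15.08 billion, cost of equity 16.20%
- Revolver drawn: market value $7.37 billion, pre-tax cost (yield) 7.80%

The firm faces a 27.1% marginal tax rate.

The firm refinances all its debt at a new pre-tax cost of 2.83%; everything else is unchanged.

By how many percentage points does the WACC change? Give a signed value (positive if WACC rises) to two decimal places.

Current WACC:
Total capital V = 15.08 + 7.37 = 22.45.
Equity: weight = 15.08/22.45 = 0.6717; cost = 16.2%.
Revolver drawn: weight = 7.37/22.45 = 0.3283; after-tax cost = 7.8% × (1 − 27.1%) = 5.6862%.
WACC = 0.6717 × 16.2000% + 0.3283 × 5.6862% = 12.7485%.
After the change:
Total capital V = 15.08 + 7.37 = 22.45.
Equity: weight = 15.08/22.45 = 0.6717; cost = 16.2%.
Revolver drawn: weight = 7.37/22.45 = 0.3283; after-tax cost = 2.83% × (1 − 27.1%) = 2.0631%.
WACC = 0.6717 × 16.2000% + 0.3283 × 2.0631% = 11.5591%.
Change in WACC = 11.5591% − 12.7485% = -1.1894 pp.

-1.19 pp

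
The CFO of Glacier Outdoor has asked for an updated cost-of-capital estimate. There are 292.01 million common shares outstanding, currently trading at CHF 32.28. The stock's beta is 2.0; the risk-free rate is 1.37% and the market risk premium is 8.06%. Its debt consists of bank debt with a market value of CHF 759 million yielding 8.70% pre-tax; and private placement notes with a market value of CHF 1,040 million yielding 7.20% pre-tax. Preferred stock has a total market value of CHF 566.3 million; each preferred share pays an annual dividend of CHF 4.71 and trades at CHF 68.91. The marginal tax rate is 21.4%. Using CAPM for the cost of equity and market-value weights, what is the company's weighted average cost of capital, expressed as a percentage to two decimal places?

Cost of equity via CAPM: Re = 1.37% + 2.0 × 8.06% = 17.4900%.
Cost of preferred: Rp = 4.71 / 68.91 = 6.8350%.
Market value of equity E = 32.28 × 292.01m = 9426.0828m.
Total capital V = 9426.0828 + 566.3 + 759 + 1040 = 11791.3828.
Equity: weight = 9426.0828/11791.3828 = 0.7994; cost = 17.49%.
Preferred: weight = 566.3/11791.3828 = 0.0480; cost = 6.835%.
Bank debt: weight = 759/11791.3828 = 0.0644; after-tax cost = 8.7% × (1 − 21.4%) = 6.8382%.
Private placement notes: weight = 1040/11791.3828 = 0.0882; after-tax cost = 7.2% × (1 − 21.4%) = 5.6592%.
WACC = 0.7994 × 17.4900% + 0.0480 × 6.8350% + 0.0644 × 6.8382% + 0.0882 × 5.6592% = 15.2492%.

15.25%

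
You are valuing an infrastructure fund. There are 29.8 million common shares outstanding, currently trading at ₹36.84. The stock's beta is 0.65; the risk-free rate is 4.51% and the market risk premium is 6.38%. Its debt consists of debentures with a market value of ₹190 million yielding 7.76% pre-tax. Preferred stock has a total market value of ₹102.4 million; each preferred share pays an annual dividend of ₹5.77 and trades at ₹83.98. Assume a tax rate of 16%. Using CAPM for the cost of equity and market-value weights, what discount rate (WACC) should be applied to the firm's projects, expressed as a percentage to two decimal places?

8.23%

Cost of equity via CAPM: Re = 4.51% + 0.65 × 6.38% = 8.6570%.
Cost of preferred: Rp = 5.77 / 83.98 = 6.8707%.
Market value of equity E = 36.84 × 29.8m = 1097.832m.
Total capital V = 1097.832 + 102.4 + 190 = 1390.232.
Equity: weight = 1097.832/1390.232 = 0.7897; cost = 8.657%.
Preferred: weight = 102.4/1390.232 = 0.0737; cost = 6.8707%.
Debentures: weight = 190/1390.232 = 0.1367; after-tax cost = 7.76% × (1 − 16%) = 6.5184%.
WACC = 0.7897 × 8.6570% + 0.0737 × 6.8707% + 0.1367 × 6.5184% = 8.2331%.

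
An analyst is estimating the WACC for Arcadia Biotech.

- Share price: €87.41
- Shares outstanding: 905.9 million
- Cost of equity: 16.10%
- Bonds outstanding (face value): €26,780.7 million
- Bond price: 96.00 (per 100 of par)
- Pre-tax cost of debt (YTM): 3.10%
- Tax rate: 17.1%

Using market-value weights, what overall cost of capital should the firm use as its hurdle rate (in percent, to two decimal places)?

Market value of equity E = 87.41 × 905.9m = 79184.719m. Market value of debt D = 26780.7m × 96.0/100 = 25709.472m.
Total capital V = 79184.719 + 25709.472 = 104894.191.
Equity: weight = 79184.719/104894.191 = 0.7549; cost = 16.1%.
Bonds outstanding: weight = 25709.472/104894.191 = 0.2451; after-tax cost = 3.1% × (1 − 17.1%) = 2.5699%.
WACC = 0.7549 × 16.1000% + 0.2451 × 2.5699% = 12.7838%.

12.78%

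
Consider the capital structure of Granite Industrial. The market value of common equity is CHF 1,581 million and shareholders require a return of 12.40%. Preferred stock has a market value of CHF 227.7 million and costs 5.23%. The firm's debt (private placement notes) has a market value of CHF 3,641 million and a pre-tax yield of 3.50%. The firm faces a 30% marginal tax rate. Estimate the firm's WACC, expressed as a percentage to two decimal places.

Total capital V = 1581 + 227.7 + 3641 = 5449.7.
Equity: weight = 1581/5449.7 = 0.2901; cost = 12.4%.
Preferred: weight = 227.7/5449.7 = 0.0418; cost = 5.23%.
Private placement notes: weight = 3641/5449.7 = 0.6681; after-tax cost = 3.5% × (1 − 30%) = 2.4500%.
WACC = 0.2901 × 12.4000% + 0.0418 × 5.2300% + 0.6681 × 2.4500% = 5.4527%.

5.45%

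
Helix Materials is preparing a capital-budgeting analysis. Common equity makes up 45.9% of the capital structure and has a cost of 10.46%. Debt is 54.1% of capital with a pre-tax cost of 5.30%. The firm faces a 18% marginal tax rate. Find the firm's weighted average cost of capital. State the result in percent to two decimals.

After-tax cost of debt = 5.3% × (1 − 18%) = 4.3460%.
WACC = 0.459 × 10.4600% + 0.541 × 4.3460% = 7.1523%.

7.15%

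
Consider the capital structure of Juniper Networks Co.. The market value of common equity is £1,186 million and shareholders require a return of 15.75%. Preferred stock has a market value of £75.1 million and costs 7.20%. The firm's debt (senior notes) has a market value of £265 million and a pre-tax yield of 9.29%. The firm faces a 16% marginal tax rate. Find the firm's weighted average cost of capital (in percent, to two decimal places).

13.95%

Total capital V = 1186 + 75.1 + 265 = 1526.1.
Equity: weight = 1186/1526.1 = 0.7771; cost = 15.75%.
Preferred: weight = 75.1/1526.1 = 0.0492; cost = 7.2%.
Senior notes: weight = 265/1526.1 = 0.1736; after-tax cost = 9.29% × (1 − 16%) = 7.8036%.
WACC = 0.7771 × 15.7500% + 0.0492 × 7.2000% + 0.1736 × 7.8036% = 13.9494%.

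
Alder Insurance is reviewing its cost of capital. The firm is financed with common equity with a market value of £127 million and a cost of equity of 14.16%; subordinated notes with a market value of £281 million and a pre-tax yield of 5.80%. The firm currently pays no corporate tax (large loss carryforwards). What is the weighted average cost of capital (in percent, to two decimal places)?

8.40%

Total capital V = 127 + 281 = 408.
Equity: weight = 127/408 = 0.3113; cost = 14.16%.
Subordinated notes: weight = 281/408 = 0.6887; after-tax cost = 5.8% × (1 − 0%) = 5.8000%.
WACC = 0.3113 × 14.1600% + 0.6887 × 5.8000% = 8.4023%.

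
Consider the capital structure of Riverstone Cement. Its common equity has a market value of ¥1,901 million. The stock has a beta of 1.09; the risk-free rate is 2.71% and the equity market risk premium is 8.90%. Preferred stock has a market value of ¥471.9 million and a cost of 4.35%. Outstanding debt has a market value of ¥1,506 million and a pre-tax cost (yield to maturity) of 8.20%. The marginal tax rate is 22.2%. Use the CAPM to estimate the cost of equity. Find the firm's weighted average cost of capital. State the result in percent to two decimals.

9.09%

Cost of equity via CAPM: Re = 2.71% + 1.09 × 8.9% = 12.4110%.
Total capital V = 1901 + 471.9 + 1506 = 3878.9.
Equity: weight = 1901/3878.9 = 0.4901; cost = 12.411%.
Preferred: weight = 471.9/3878.9 = 0.1217; cost = 4.35%.
Debt: weight = 1506/3878.9 = 0.3883; after-tax cost = 8.2% × (1 − 22.2%) = 6.3796%.
WACC = 0.4901 × 12.4110% + 0.1217 × 4.3500% + 0.3883 × 6.3796% = 9.0886%.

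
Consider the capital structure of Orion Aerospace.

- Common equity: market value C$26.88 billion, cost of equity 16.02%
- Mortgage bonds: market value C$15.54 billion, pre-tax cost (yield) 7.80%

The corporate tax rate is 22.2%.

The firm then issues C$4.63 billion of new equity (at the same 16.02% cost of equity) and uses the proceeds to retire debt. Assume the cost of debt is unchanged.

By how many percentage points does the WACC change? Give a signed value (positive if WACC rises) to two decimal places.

+1.09 pp

Current WACC:
Total capital V = 26.88 + 15.54 = 42.42.
Equity: weight = 26.88/42.42 = 0.6337; cost = 16.02%.
Mortgage bonds: weight = 15.54/42.42 = 0.3663; after-tax cost = 7.8% × (1 − 22.2%) = 6.0684%.
WACC = 0.6337 × 16.0200% + 0.3663 × 6.0684% = 12.3744%.
After the change:
Total capital V = 31.51 + 10.91 = 42.42.
Equity: weight = 31.51/42.42 = 0.7428; cost = 16.02%.
Mortgage bonds: weight = 10.91/42.42 = 0.2572; after-tax cost = 7.8% × (1 − 22.2%) = 6.0684%.
WACC = 0.7428 × 16.0200% + 0.2572 × 6.0684% = 13.4605%.
Change in WACC = 13.4605% − 12.3744% = 1.0862 pp.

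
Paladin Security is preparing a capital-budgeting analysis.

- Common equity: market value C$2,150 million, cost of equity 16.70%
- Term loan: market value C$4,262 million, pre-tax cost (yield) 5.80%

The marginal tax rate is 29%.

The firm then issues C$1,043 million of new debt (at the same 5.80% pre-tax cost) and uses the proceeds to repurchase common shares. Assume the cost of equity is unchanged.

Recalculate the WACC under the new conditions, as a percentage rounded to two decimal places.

6.29%

After the change:
Total capital V = 1107 + 5305 = 6412.
Equity: weight = 1107/6412 = 0.1726; cost = 16.7%.
Term loan: weight = 5305/6412 = 0.8274; after-tax cost = 5.8% × (1 − 29%) = 4.1180%.
WACC = 0.1726 × 16.7000% + 0.8274 × 4.1180% = 6.2902%.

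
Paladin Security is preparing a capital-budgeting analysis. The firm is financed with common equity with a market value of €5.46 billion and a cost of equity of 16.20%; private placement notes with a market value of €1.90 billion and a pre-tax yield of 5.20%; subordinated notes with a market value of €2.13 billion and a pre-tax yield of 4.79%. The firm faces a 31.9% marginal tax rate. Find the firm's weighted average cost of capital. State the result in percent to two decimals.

Total capital V = 5.46 + 1.9 + 2.13 = 9.49.
Equity: weight = 5.46/9.49 = 0.5753; cost = 16.2%.
Private placement notes: weight = 1.9/9.49 = 0.2002; after-tax cost = 5.2% × (1 − 31.9%) = 3.5412%.
Subordinated notes: weight = 2.13/9.49 = 0.2244; after-tax cost = 4.79% × (1 − 31.9%) = 3.2620%.
WACC = 0.5753 × 16.2000% + 0.2002 × 3.5412% + 0.2244 × 3.2620% = 10.7617%.

10.76%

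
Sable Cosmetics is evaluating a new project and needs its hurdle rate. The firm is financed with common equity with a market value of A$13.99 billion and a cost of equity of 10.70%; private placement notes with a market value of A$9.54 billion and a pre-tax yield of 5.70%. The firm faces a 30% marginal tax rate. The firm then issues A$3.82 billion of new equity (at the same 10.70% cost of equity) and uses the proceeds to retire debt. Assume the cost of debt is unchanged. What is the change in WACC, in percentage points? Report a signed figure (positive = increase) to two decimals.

+1.09 pp

Current WACC:
Total capital V = 13.99 + 9.54 = 23.53.
Equity: weight = 13.99/23.53 = 0.5946; cost = 10.7%.
Private placement notes: weight = 9.54/23.53 = 0.4054; after-tax cost = 5.7% × (1 − 30%) = 3.9900%.
WACC = 0.5946 × 10.7000% + 0.4054 × 3.9900% = 7.9795%.
After the change:
Total capital V = 17.81 + 5.72 = 23.53.
Equity: weight = 17.81/23.53 = 0.7569; cost = 10.7%.
Private placement notes: weight = 5.72/23.53 = 0.2431; after-tax cost = 5.7% × (1 − 30%) = 3.9900%.
WACC = 0.7569 × 10.7000% + 0.2431 × 3.9900% = 9.0688%.
Change in WACC = 9.0688% − 7.9795% = 1.0893 pp.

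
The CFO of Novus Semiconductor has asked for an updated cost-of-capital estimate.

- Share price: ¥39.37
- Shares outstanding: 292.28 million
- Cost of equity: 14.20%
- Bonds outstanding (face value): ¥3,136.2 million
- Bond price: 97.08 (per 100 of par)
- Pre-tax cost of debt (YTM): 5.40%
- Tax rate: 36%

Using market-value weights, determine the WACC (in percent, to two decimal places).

11.95%

Market value of equity E = 39.37 × 292.28m = 11507.0636m. Market value of debt D = 3136.2m × 97.08/100 = 3044.62296m.
Total capital V = 11507.0636 + 3044.62296 = 14551.68656.
Equity: weight = 11507.0636/14551.68656 = 0.7908; cost = 14.2%.
Bonds outstanding: weight = 3044.62296/14551.68656 = 0.2092; after-tax cost = 5.4% × (1 − 36%) = 3.4560%.
WACC = 0.7908 × 14.2000% + 0.2092 × 3.4560% = 11.9521%.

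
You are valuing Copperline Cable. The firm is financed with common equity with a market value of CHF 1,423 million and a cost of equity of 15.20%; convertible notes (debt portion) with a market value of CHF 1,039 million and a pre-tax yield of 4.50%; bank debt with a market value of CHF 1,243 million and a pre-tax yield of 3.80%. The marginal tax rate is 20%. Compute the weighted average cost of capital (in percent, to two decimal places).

Total capital V = 1423 + 1039 + 1243 = 3705.
Equity: weight = 1423/3705 = 0.3841; cost = 15.2%.
Convertible notes (debt portion): weight = 1039/3705 = 0.2804; after-tax cost = 4.5% × (1 − 20%) = 3.6000%.
Bank debt: weight = 1243/3705 = 0.3355; after-tax cost = 3.8% × (1 − 20%) = 3.0400%.
WACC = 0.3841 × 15.2000% + 0.2804 × 3.6000% + 0.3355 × 3.0400% = 7.8674%.

7.87%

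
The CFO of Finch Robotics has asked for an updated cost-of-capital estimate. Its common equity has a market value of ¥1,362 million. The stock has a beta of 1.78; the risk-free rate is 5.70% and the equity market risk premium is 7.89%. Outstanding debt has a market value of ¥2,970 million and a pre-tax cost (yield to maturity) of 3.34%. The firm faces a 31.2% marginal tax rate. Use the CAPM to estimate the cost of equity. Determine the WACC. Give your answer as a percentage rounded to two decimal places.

Cost of equity via CAPM: Re = 5.7% + 1.78 × 7.89% = 19.7442%.
Total capital V = 1362 + 2970 = 4332.
Equity: weight = 1362/4332 = 0.3144; cost = 19.7442%.
Debt: weight = 2970/4332 = 0.6856; after-tax cost = 3.34% × (1 − 31.2%) = 2.2979%.
WACC = 0.3144 × 19.7442% + 0.6856 × 2.2979% = 7.7831%.

7.78%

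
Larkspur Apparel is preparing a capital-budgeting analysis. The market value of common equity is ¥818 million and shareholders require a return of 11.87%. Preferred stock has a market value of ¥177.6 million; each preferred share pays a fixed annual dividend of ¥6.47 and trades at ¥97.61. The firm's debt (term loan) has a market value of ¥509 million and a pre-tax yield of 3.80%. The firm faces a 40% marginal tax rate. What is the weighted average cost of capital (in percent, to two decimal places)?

Cost of preferred: Rp = 6.47 / 97.61 = 6.6284%.
Total capital V = 818 + 177.6 + 509 = 1504.6.
Equity: weight = 818/1504.6 = 0.5437; cost = 11.87%.
Preferred: weight = 177.6/1504.6 = 0.1180; cost = 6.6284%.
Term loan: weight = 509/1504.6 = 0.3383; after-tax cost = 3.8% × (1 − 40%) = 2.2800%.
WACC = 0.5437 × 11.8700% + 0.1180 × 6.6284% + 0.3383 × 2.2800% = 8.0070%.

8.01%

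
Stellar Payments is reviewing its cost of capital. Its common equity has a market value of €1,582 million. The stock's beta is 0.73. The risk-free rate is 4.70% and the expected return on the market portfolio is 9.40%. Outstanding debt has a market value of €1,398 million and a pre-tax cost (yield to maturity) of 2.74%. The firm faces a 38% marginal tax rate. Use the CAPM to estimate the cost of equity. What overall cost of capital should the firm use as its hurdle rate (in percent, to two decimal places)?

Market risk premium = 9.4% − 4.7% = 4.7%.
Cost of equity via CAPM: Re = 4.7% + 0.73 × 4.7% = 8.1310%.
Total capital V = 1582 + 1398 = 2980.
Equity: weight = 1582/2980 = 0.5309; cost = 8.131%.
Debt: weight = 1398/2980 = 0.4691; after-tax cost = 2.74% × (1 − 38%) = 1.6988%.
WACC = 0.5309 × 8.1310% + 0.4691 × 1.6988% = 5.1135%.

5.11%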